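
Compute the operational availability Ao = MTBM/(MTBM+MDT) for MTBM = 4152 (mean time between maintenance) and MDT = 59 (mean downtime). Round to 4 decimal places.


MTBM = 4152
MDT = 59
MTBM + MDT = 4211
Ao = 4152 / 4211
Ao = 0.986

0.986


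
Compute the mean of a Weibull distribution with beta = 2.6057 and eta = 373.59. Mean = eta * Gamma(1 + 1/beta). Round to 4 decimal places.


beta = 2.6057, eta = 373.59
1/beta = 0.3838
1 + 1/beta = 1.3838
Gamma(1.3838) = 0.8883
Mean = 373.59 * 0.8883
Mean = 331.8482

331.8482


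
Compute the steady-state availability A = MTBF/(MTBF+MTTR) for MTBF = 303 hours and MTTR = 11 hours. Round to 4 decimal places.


MTBF = 303
MTTR = 11
MTBF + MTTR = 314
A = 303 / 314
A = 0.965

0.965


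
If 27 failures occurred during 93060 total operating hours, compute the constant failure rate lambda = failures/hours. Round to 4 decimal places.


failures = 27
total_hours = 93060
lambda = 27 / 93060
lambda = 0.0003

0.0003


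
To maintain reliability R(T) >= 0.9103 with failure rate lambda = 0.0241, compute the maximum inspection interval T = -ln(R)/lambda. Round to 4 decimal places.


R_target = 0.9103
lambda = 0.0241
-ln(0.9103) = 0.094
T = 0.094 / 0.0241
T = 3.8996

3.8996


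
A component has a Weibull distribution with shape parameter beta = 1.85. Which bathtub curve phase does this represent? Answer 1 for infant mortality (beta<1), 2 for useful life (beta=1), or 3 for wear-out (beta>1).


beta = 1.85
Compare beta to 1:
beta < 1 => infant mortality (phase 1)
beta = 1 => useful life (phase 2)
beta > 1 => wear-out (phase 3)
Since beta = 1.85, this is wear-out (increasing failure rate)
Phase = 3

3


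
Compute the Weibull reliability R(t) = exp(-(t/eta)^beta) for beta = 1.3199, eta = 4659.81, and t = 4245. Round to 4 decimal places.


beta = 1.3199, eta = 4659.81, t = 4245
t/eta = 4245 / 4659.81 = 0.911
(t/eta)^beta = 0.911^1.3199 = 0.8842
R(t) = exp(-0.8842)
R(t) = 0.413

0.413


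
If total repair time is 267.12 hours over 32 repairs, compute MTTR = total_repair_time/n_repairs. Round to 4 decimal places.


total_repair_time = 267.12
n_repairs = 32
MTTR = 267.12 / 32
MTTR = 8.3475

8.3475


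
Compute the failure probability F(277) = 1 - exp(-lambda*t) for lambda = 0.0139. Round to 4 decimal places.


lambda = 0.0139, t = 277
lambda * t = 3.8503
exp(-3.8503) = 0.0213
F(t) = 1 - 0.0213
F(t) = 0.9787

0.9787


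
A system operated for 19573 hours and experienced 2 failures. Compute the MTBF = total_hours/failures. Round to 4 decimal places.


total_hours = 19573
failures = 2
MTBF = 19573 / 2
MTBF = 9786.5

9786.5


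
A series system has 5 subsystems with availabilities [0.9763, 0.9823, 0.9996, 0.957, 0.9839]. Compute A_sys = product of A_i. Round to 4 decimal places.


Subsystems: [0.9763, 0.9823, 0.9996, 0.957, 0.9839]
After subsystem 1 (A=0.9763): product = 0.9763
After subsystem 2 (A=0.9823): product = 0.959
After subsystem 3 (A=0.9996): product = 0.9586
After subsystem 4 (A=0.957): product = 0.9174
After subsystem 5 (A=0.9839): product = 0.9026
A_sys = 0.9026

0.9026


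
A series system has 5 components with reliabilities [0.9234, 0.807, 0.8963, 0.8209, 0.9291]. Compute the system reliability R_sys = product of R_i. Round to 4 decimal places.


Components: [0.9234, 0.807, 0.8963, 0.8209, 0.9291]
After component 1 (R=0.9234): product = 0.9234
After component 2 (R=0.807): product = 0.7452
After component 3 (R=0.8963): product = 0.6679
After component 4 (R=0.8209): product = 0.5483
After component 5 (R=0.9291): product = 0.5094
R_sys = 0.5094

0.5094


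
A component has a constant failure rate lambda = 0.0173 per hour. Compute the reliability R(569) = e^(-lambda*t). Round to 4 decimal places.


lambda = 0.0173
t = 569
lambda * t = 9.8437
R(t) = e^(-9.8437)
R(t) = 0.0001

0.0001


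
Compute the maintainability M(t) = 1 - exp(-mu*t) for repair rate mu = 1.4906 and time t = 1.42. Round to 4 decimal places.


mu = 1.4906, t = 1.42
mu * t = 1.4906 * 1.42 = 2.1167
exp(-2.1167) = 0.1204
M(t) = 1 - 0.1204
M(t) = 0.8796

0.8796


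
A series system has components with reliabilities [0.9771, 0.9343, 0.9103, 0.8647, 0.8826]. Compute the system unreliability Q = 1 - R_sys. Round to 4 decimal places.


Components: [0.9771, 0.9343, 0.9103, 0.8647, 0.8826]
After component 1: product = 0.9771
After component 2: product = 0.9129
After component 3: product = 0.831
After component 4: product = 0.7186
After component 5: product = 0.6342
R_sys = 0.6342
Q = 1 - 0.6342 = 0.3658

0.3658


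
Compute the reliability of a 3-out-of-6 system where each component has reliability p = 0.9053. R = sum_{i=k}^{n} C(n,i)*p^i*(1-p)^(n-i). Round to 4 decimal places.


k = 3, n = 6, p = 0.9053
i=3: C(6,3)=20 * 0.9053^3 * 0.0947^3 = 0.0126
i=4: C(6,4)=15 * 0.9053^4 * 0.0947^2 = 0.0904
i=5: C(6,5)=6 * 0.9053^5 * 0.0947^1 = 0.3455
i=6: C(6,6)=1 * 0.9053^6 * 0.0947^0 = 0.5505
R = sum of terms = 0.999

0.999


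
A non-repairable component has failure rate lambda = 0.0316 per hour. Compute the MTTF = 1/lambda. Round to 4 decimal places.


lambda = 0.0316
MTTF = 1 / 0.0316
MTTF = 31.6456

31.6456


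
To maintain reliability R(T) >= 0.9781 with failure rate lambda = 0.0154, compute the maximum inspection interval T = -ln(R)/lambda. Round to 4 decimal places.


R_target = 0.9781
lambda = 0.0154
-ln(0.9781) = 0.0221
T = 0.0221 / 0.0154
T = 1.4379

1.4379


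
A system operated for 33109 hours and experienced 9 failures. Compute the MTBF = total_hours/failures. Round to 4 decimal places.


total_hours = 33109
failures = 9
MTBF = 33109 / 9
MTBF = 3678.7778

3678.7778


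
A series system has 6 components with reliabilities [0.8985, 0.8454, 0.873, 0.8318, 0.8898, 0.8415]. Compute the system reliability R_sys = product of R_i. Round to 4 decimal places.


Components: [0.8985, 0.8454, 0.873, 0.8318, 0.8898, 0.8415]
After component 1 (R=0.8985): product = 0.8985
After component 2 (R=0.8454): product = 0.7596
After component 3 (R=0.873): product = 0.6631
After component 4 (R=0.8318): product = 0.5516
After component 5 (R=0.8898): product = 0.4908
After component 6 (R=0.8415): product = 0.413
R_sys = 0.413

0.413


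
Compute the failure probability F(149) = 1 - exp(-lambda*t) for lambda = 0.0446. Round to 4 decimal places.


lambda = 0.0446, t = 149
lambda * t = 6.6454
exp(-6.6454) = 0.0013
F(t) = 1 - 0.0013
F(t) = 0.9987

0.9987


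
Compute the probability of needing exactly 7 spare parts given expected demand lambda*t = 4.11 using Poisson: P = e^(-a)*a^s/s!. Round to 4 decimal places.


a = 4.11, s = 7
e^(-a) = e^(-4.11) = 0.0164
a^s = 4.11^7 = 19810.3776
s! = 5040
P = 0.0164 * 19810.3776 / 5040
P = 0.0645

0.0645


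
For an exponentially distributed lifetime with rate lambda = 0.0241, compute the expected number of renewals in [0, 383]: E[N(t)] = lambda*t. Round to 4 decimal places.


lambda = 0.0241
t = 383
E[N(t)] = lambda * t
E[N(t)] = 0.0241 * 383
E[N(t)] = 9.2303

9.2303


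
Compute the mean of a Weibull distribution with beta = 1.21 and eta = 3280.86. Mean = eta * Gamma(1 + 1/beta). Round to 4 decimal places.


beta = 1.21, eta = 3280.86
1/beta = 0.8264
1 + 1/beta = 1.8264
Gamma(1.8264) = 0.9387
Mean = 3280.86 * 0.9387
Mean = 3079.6464

3079.6464


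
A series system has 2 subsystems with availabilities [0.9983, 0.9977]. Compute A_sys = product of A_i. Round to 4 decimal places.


Subsystems: [0.9983, 0.9977]
After subsystem 1 (A=0.9983): product = 0.9983
After subsystem 2 (A=0.9977): product = 0.996
A_sys = 0.996

0.996


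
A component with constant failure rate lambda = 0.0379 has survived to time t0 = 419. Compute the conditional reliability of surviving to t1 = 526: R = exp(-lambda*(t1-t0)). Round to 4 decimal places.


lambda = 0.0379
t0 = 419, t1 = 526
t1 - t0 = 107
lambda * (t1-t0) = 0.0379 * 107 = 4.0553
R = exp(-4.0553)
R = 0.0173

0.0173


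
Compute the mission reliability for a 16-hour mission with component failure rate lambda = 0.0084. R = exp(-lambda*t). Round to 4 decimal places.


lambda = 0.0084
mission_time = 16
lambda * t = 0.0084 * 16 = 0.1344
R = exp(-0.1344)
R = 0.8742

0.8742


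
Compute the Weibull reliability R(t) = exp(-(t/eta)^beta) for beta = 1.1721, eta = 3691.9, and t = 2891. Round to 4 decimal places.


beta = 1.1721, eta = 3691.9, t = 2891
t/eta = 2891 / 3691.9 = 0.7831
(t/eta)^beta = 0.7831^1.1721 = 0.7508
R(t) = exp(-0.7508)
R(t) = 0.472

0.472


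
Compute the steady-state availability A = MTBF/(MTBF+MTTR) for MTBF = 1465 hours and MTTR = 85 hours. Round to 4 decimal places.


MTBF = 1465
MTTR = 85
MTBF + MTTR = 1550
A = 1465 / 1550
A = 0.9452

0.9452


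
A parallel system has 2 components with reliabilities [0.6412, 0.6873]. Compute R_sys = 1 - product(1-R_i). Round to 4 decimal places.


Components: [0.6412, 0.6873]
(1 - 0.6412) = 0.3588, running product = 0.3588
(1 - 0.6873) = 0.3127, running product = 0.1122
Product of (1-R_i) = 0.1122
R_sys = 1 - 0.1122 = 0.8878

0.8878


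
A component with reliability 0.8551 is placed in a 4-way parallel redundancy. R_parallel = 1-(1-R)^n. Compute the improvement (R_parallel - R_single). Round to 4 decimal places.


R_single = 0.8551, n = 4
1 - R_single = 0.1449
(1 - R_single)^n = 0.1449^4 = 0.0004
R_parallel = 1 - 0.0004 = 0.9996
Improvement = 0.9996 - 0.8551
Improvement = 0.1445

0.1445


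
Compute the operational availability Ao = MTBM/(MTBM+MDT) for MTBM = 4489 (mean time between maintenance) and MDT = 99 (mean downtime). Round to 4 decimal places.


MTBM = 4489
MDT = 99
MTBM + MDT = 4588
Ao = 4489 / 4588
Ao = 0.9784

0.9784


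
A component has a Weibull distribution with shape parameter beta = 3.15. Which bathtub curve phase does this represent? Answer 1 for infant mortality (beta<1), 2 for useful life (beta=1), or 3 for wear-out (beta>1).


beta = 3.15
Compare beta to 1:
beta < 1 => infant mortality (phase 1)
beta = 1 => useful life (phase 2)
beta > 1 => wear-out (phase 3)
Since beta = 3.15, this is wear-out (increasing failure rate)
Phase = 3

3


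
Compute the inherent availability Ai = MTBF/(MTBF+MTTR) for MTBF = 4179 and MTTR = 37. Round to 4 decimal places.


MTBF = 4179
MTTR = 37
MTBF + MTTR = 4216
Ai = 4179 / 4216
Ai = 0.9912

0.9912


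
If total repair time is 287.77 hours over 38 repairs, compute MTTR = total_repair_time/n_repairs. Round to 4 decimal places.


total_repair_time = 287.77
n_repairs = 38
MTTR = 287.77 / 38
MTTR = 7.5729

7.5729


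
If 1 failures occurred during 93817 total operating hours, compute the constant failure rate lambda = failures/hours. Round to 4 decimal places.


failures = 1
total_hours = 93817
lambda = 1 / 93817
lambda = 0.0

0.0


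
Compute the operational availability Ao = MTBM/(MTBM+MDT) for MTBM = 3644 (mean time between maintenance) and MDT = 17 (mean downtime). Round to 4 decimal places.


MTBM = 3644
MDT = 17
MTBM + MDT = 3661
Ao = 3644 / 3661
Ao = 0.9954

0.9954


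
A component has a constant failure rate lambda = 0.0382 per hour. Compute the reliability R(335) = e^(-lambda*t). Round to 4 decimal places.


lambda = 0.0382
t = 335
lambda * t = 12.797
R(t) = e^(-12.797)
R(t) = 0.0

0.0


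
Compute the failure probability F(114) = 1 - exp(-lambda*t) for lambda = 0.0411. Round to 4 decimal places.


lambda = 0.0411, t = 114
lambda * t = 4.6854
exp(-4.6854) = 0.0092
F(t) = 1 - 0.0092
F(t) = 0.9908

0.9908


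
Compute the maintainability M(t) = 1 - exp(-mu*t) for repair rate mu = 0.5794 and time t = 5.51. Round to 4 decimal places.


mu = 0.5794, t = 5.51
mu * t = 0.5794 * 5.51 = 3.1925
exp(-3.1925) = 0.0411
M(t) = 1 - 0.0411
M(t) = 0.9589

0.9589


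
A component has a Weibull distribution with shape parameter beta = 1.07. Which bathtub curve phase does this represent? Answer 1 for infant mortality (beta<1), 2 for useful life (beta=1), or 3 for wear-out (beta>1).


beta = 1.07
Compare beta to 1:
beta < 1 => infant mortality (phase 1)
beta = 1 => useful life (phase 2)
beta > 1 => wear-out (phase 3)
Since beta = 1.07, this is wear-out (increasing failure rate)
Phase = 3

3


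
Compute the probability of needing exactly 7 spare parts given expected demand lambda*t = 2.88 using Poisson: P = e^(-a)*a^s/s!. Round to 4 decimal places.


a = 2.88, s = 7
e^(-a) = e^(-2.88) = 0.0561
a^s = 2.88^7 = 1643.4156
s! = 5040
P = 0.0561 * 1643.4156 / 5040
P = 0.0183

0.0183


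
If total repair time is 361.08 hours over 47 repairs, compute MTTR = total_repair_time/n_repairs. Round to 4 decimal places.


total_repair_time = 361.08
n_repairs = 47
MTTR = 361.08 / 47
MTTR = 7.6826

7.6826


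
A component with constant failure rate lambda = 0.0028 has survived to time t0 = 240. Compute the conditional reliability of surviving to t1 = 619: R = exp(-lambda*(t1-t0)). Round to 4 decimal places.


lambda = 0.0028
t0 = 240, t1 = 619
t1 - t0 = 379
lambda * (t1-t0) = 0.0028 * 379 = 1.0612
R = exp(-1.0612)
R = 0.346

0.346


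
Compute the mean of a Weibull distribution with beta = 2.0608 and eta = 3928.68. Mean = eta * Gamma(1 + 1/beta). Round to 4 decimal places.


beta = 2.0608, eta = 3928.68
1/beta = 0.4852
1 + 1/beta = 1.4852
Gamma(1.4852) = 0.8858
Mean = 3928.68 * 0.8858
Mean = 3480.1839

3480.1839


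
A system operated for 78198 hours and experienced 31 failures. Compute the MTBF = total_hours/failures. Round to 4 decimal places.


total_hours = 78198
failures = 31
MTBF = 78198 / 31
MTBF = 2522.5161

2522.5161


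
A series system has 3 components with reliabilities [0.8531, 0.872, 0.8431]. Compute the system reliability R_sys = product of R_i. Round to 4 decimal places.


Components: [0.8531, 0.872, 0.8431]
After component 1 (R=0.8531): product = 0.8531
After component 2 (R=0.872): product = 0.7439
After component 3 (R=0.8431): product = 0.6272
R_sys = 0.6272

0.6272


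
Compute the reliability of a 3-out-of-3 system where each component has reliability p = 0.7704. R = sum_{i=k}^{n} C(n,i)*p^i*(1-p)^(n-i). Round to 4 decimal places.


k = 3, n = 3, p = 0.7704
i=3: C(3,3)=1 * 0.7704^3 * 0.2296^0 = 0.4572
R = sum of terms = 0.4572

0.4572


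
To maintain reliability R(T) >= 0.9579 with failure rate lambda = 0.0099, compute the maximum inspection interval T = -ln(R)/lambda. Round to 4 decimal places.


R_target = 0.9579
lambda = 0.0099
-ln(0.9579) = 0.043
T = 0.043 / 0.0099
T = 4.3446

4.3446


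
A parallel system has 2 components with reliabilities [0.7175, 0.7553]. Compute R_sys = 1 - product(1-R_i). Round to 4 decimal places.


Components: [0.7175, 0.7553]
(1 - 0.7175) = 0.2825, running product = 0.2825
(1 - 0.7553) = 0.2447, running product = 0.0691
Product of (1-R_i) = 0.0691
R_sys = 1 - 0.0691 = 0.9309

0.9309


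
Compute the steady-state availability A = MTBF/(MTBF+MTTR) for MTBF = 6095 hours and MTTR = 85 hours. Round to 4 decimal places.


MTBF = 6095
MTTR = 85
MTBF + MTTR = 6180
A = 6095 / 6180
A = 0.9862

0.9862


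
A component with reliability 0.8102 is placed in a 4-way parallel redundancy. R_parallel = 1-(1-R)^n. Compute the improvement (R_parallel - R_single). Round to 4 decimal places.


R_single = 0.8102, n = 4
1 - R_single = 0.1898
(1 - R_single)^n = 0.1898^4 = 0.0013
R_parallel = 1 - 0.0013 = 0.9987
Improvement = 0.9987 - 0.8102
Improvement = 0.1885

0.1885


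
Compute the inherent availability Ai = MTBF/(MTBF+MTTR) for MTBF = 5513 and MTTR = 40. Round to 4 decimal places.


MTBF = 5513
MTTR = 40
MTBF + MTTR = 5553
Ai = 5513 / 5553
Ai = 0.9928

0.9928


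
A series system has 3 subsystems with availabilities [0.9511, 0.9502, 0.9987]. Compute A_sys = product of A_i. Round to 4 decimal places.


Subsystems: [0.9511, 0.9502, 0.9987]
After subsystem 1 (A=0.9511): product = 0.9511
After subsystem 2 (A=0.9502): product = 0.9037
After subsystem 3 (A=0.9987): product = 0.9026
A_sys = 0.9026

0.9026


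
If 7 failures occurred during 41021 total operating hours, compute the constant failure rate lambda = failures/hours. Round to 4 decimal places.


failures = 7
total_hours = 41021
lambda = 7 / 41021
lambda = 0.0002

0.0002


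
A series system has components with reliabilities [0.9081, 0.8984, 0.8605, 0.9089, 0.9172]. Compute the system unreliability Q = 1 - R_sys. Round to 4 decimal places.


Components: [0.9081, 0.8984, 0.8605, 0.9089, 0.9172]
After component 1: product = 0.9081
After component 2: product = 0.8158
After component 3: product = 0.702
After component 4: product = 0.6381
After component 5: product = 0.5852
R_sys = 0.5852
Q = 1 - 0.5852 = 0.4148

0.4148


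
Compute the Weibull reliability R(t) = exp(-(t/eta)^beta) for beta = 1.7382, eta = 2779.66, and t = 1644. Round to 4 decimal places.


beta = 1.7382, eta = 2779.66, t = 1644
t/eta = 1644 / 2779.66 = 0.5914
(t/eta)^beta = 0.5914^1.7382 = 0.4014
R(t) = exp(-0.4014)
R(t) = 0.6694

0.6694


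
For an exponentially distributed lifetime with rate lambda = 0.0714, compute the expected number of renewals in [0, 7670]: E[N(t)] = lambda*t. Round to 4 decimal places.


lambda = 0.0714
t = 7670
E[N(t)] = lambda * t
E[N(t)] = 0.0714 * 7670
E[N(t)] = 547.638

547.638


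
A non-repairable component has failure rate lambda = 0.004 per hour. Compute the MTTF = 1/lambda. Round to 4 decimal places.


lambda = 0.004
MTTF = 1 / 0.004
MTTF = 250.0

250.0


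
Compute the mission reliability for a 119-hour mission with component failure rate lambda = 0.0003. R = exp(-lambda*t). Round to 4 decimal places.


lambda = 0.0003
mission_time = 119
lambda * t = 0.0003 * 119 = 0.0357
R = exp(-0.0357)
R = 0.9649

0.9649


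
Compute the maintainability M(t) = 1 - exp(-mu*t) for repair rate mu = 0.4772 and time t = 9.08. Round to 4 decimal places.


mu = 0.4772, t = 9.08
mu * t = 0.4772 * 9.08 = 4.333
exp(-4.333) = 0.0131
M(t) = 1 - 0.0131
M(t) = 0.9869

0.9869


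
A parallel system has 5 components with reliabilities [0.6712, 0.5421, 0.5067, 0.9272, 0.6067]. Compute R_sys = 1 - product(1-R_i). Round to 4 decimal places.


Components: [0.6712, 0.5421, 0.5067, 0.9272, 0.6067]
(1 - 0.6712) = 0.3288, running product = 0.3288
(1 - 0.5421) = 0.4579, running product = 0.1506
(1 - 0.5067) = 0.4933, running product = 0.0743
(1 - 0.9272) = 0.0728, running product = 0.0054
(1 - 0.6067) = 0.3933, running product = 0.0021
Product of (1-R_i) = 0.0021
R_sys = 1 - 0.0021 = 0.9979

0.9979


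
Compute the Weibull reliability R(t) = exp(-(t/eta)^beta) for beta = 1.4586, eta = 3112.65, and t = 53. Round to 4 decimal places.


beta = 1.4586, eta = 3112.65, t = 53
t/eta = 53 / 3112.65 = 0.017
(t/eta)^beta = 0.017^1.4586 = 0.0026
R(t) = exp(-0.0026)
R(t) = 0.9974

0.9974


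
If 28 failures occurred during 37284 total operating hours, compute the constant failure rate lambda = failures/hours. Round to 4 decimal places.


failures = 28
total_hours = 37284
lambda = 28 / 37284
lambda = 0.0008

0.0008


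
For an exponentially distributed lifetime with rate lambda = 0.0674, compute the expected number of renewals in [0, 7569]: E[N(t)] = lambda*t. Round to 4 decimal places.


lambda = 0.0674
t = 7569
E[N(t)] = lambda * t
E[N(t)] = 0.0674 * 7569
E[N(t)] = 510.1506

510.1506


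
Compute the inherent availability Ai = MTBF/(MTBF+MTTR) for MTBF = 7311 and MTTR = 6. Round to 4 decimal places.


MTBF = 7311
MTTR = 6
MTBF + MTTR = 7317
Ai = 7311 / 7317
Ai = 0.9992

0.9992


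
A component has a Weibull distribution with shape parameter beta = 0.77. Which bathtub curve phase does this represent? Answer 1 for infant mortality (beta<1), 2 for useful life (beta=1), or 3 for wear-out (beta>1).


beta = 0.77
Compare beta to 1:
beta < 1 => infant mortality (phase 1)
beta = 1 => useful life (phase 2)
beta > 1 => wear-out (phase 3)
Since beta = 0.77, this is infant mortality (decreasing failure rate)
Phase = 1

1


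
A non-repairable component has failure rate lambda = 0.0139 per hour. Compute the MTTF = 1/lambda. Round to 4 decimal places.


lambda = 0.0139
MTTF = 1 / 0.0139
MTTF = 71.9424

71.9424


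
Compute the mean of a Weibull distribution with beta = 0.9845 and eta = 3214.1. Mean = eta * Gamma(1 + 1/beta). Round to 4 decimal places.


beta = 0.9845, eta = 3214.1
1/beta = 1.0157
1 + 1/beta = 2.0157
Gamma(2.0157) = 1.0068
Mean = 3214.1 * 1.0068
Mean = 3235.8233

3235.8233


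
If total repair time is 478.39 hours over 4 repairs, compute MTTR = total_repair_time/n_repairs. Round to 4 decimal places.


total_repair_time = 478.39
n_repairs = 4
MTTR = 478.39 / 4
MTTR = 119.5975

119.5975


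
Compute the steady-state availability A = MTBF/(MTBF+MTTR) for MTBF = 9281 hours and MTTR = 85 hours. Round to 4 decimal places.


MTBF = 9281
MTTR = 85
MTBF + MTTR = 9366
A = 9281 / 9366
A = 0.9909

0.9909


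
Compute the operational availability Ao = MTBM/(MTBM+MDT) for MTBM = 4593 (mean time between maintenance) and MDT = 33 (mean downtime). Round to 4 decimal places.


MTBM = 4593
MDT = 33
MTBM + MDT = 4626
Ao = 4593 / 4626
Ao = 0.9929

0.9929


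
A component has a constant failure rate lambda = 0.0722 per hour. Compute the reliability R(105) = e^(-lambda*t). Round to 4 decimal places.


lambda = 0.0722
t = 105
lambda * t = 7.581
R(t) = e^(-7.581)
R(t) = 0.0005

0.0005


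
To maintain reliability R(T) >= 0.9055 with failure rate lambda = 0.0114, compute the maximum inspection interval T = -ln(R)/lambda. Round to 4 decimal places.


R_target = 0.9055
lambda = 0.0114
-ln(0.9055) = 0.0993
T = 0.0993 / 0.0114
T = 8.7077

8.7077


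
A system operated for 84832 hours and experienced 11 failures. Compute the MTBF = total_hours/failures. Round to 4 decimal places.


total_hours = 84832
failures = 11
MTBF = 84832 / 11
MTBF = 7712.0

7712.0


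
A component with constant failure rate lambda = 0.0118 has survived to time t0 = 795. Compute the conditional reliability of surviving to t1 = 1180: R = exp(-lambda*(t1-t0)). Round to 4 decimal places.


lambda = 0.0118
t0 = 795, t1 = 1180
t1 - t0 = 385
lambda * (t1-t0) = 0.0118 * 385 = 4.543
R = exp(-4.543)
R = 0.0106

0.0106


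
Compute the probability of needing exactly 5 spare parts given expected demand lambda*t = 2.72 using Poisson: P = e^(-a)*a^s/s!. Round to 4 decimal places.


a = 2.72, s = 5
e^(-a) = e^(-2.72) = 0.0659
a^s = 2.72^5 = 148.8828
s! = 120
P = 0.0659 * 148.8828 / 120
P = 0.0817

0.0817


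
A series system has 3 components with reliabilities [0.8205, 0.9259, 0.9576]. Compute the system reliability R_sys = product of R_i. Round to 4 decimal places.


Components: [0.8205, 0.9259, 0.9576]
After component 1 (R=0.8205): product = 0.8205
After component 2 (R=0.9259): product = 0.7597
After component 3 (R=0.9576): product = 0.7275
R_sys = 0.7275

0.7275


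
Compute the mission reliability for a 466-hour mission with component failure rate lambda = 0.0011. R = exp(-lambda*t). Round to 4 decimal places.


lambda = 0.0011
mission_time = 466
lambda * t = 0.0011 * 466 = 0.5126
R = exp(-0.5126)
R = 0.5989

0.5989


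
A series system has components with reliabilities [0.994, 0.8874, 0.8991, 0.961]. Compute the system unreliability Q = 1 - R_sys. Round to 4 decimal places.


Components: [0.994, 0.8874, 0.8991, 0.961]
After component 1: product = 0.994
After component 2: product = 0.8821
After component 3: product = 0.7931
After component 4: product = 0.7621
R_sys = 0.7621
Q = 1 - 0.7621 = 0.2379

0.2379


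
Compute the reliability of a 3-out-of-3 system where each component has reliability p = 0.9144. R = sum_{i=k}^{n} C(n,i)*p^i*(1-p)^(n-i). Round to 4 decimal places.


k = 3, n = 3, p = 0.9144
i=3: C(3,3)=1 * 0.9144^3 * 0.0856^0 = 0.7646
R = sum of terms = 0.7646

0.7646


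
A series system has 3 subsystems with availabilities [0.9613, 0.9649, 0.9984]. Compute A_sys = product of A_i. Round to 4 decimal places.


Subsystems: [0.9613, 0.9649, 0.9984]
After subsystem 1 (A=0.9613): product = 0.9613
After subsystem 2 (A=0.9649): product = 0.9276
After subsystem 3 (A=0.9984): product = 0.9261
A_sys = 0.9261

0.9261


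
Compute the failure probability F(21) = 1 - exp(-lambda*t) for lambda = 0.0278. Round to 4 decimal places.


lambda = 0.0278, t = 21
lambda * t = 0.5838
exp(-0.5838) = 0.5578
F(t) = 1 - 0.5578
F(t) = 0.4422

0.4422


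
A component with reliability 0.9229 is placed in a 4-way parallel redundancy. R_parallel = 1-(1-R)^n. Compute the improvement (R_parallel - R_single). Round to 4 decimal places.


R_single = 0.9229, n = 4
1 - R_single = 0.0771
(1 - R_single)^n = 0.0771^4 = 0.0
R_parallel = 1 - 0.0 = 1.0
Improvement = 1.0 - 0.9229
Improvement = 0.0771

0.0771


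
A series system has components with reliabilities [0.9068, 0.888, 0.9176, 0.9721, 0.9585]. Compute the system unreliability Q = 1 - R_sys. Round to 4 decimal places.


Components: [0.9068, 0.888, 0.9176, 0.9721, 0.9585]
After component 1: product = 0.9068
After component 2: product = 0.8052
After component 3: product = 0.7389
After component 4: product = 0.7183
After component 5: product = 0.6885
R_sys = 0.6885
Q = 1 - 0.6885 = 0.3115

0.3115


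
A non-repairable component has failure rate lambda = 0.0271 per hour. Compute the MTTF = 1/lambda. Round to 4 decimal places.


lambda = 0.0271
MTTF = 1 / 0.0271
MTTF = 36.9004

36.9004


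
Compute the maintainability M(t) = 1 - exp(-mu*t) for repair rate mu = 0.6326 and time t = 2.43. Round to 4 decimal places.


mu = 0.6326, t = 2.43
mu * t = 0.6326 * 2.43 = 1.5372
exp(-1.5372) = 0.215
M(t) = 1 - 0.215
M(t) = 0.785

0.785


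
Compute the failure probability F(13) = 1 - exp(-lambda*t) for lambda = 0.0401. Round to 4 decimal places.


lambda = 0.0401, t = 13
lambda * t = 0.5213
exp(-0.5213) = 0.5937
F(t) = 1 - 0.5937
F(t) = 0.4063

0.4063


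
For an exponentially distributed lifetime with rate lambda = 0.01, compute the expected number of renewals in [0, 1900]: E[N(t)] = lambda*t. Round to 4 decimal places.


lambda = 0.01
t = 1900
E[N(t)] = lambda * t
E[N(t)] = 0.01 * 1900
E[N(t)] = 19.0

19.0


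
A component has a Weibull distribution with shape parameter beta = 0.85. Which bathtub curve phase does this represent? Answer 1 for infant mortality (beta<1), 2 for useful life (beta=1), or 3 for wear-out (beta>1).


beta = 0.85
Compare beta to 1:
beta < 1 => infant mortality (phase 1)
beta = 1 => useful life (phase 2)
beta > 1 => wear-out (phase 3)
Since beta = 0.85, this is infant mortality (decreasing failure rate)
Phase = 1

1


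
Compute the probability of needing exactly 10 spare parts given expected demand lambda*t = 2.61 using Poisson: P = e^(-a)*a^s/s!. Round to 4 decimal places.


a = 2.61, s = 10
e^(-a) = e^(-2.61) = 0.0735
a^s = 2.61^10 = 14669.1542
s! = 3628800
P = 0.0735 * 14669.1542 / 3628800
P = 0.0003

0.0003


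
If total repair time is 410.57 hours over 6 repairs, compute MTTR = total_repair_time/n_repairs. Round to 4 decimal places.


total_repair_time = 410.57
n_repairs = 6
MTTR = 410.57 / 6
MTTR = 68.4283

68.4283


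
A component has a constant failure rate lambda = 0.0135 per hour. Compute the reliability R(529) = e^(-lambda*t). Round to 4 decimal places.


lambda = 0.0135
t = 529
lambda * t = 7.1415
R(t) = e^(-7.1415)
R(t) = 0.0008

0.0008


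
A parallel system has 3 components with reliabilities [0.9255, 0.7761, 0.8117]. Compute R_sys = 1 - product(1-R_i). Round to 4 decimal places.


Components: [0.9255, 0.7761, 0.8117]
(1 - 0.9255) = 0.0745, running product = 0.0745
(1 - 0.7761) = 0.2239, running product = 0.0167
(1 - 0.8117) = 0.1883, running product = 0.0031
Product of (1-R_i) = 0.0031
R_sys = 1 - 0.0031 = 0.9969

0.9969


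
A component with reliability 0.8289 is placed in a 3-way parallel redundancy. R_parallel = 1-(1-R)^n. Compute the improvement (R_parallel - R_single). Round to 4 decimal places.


R_single = 0.8289, n = 3
1 - R_single = 0.1711
(1 - R_single)^n = 0.1711^3 = 0.005
R_parallel = 1 - 0.005 = 0.995
Improvement = 0.995 - 0.8289
Improvement = 0.1661

0.1661


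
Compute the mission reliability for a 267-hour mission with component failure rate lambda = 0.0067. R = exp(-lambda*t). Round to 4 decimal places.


lambda = 0.0067
mission_time = 267
lambda * t = 0.0067 * 267 = 1.7889
R = exp(-1.7889)
R = 0.1671

0.1671


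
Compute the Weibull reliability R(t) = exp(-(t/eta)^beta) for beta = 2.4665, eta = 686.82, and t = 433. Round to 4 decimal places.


beta = 2.4665, eta = 686.82, t = 433
t/eta = 433 / 686.82 = 0.6304
(t/eta)^beta = 0.6304^2.4665 = 0.3205
R(t) = exp(-0.3205)
R(t) = 0.7258

0.7258


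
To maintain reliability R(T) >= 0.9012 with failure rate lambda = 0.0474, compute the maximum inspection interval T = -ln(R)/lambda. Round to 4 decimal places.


R_target = 0.9012
lambda = 0.0474
-ln(0.9012) = 0.104
T = 0.104 / 0.0474
T = 2.1947

2.1947


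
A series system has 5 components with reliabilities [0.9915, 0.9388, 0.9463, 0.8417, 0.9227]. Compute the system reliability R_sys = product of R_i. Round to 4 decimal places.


Components: [0.9915, 0.9388, 0.9463, 0.8417, 0.9227]
After component 1 (R=0.9915): product = 0.9915
After component 2 (R=0.9388): product = 0.9308
After component 3 (R=0.9463): product = 0.8808
After component 4 (R=0.8417): product = 0.7414
After component 5 (R=0.9227): product = 0.6841
R_sys = 0.6841

0.6841


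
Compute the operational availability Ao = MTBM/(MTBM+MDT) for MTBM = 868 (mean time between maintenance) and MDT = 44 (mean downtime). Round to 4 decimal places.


MTBM = 868
MDT = 44
MTBM + MDT = 912
Ao = 868 / 912
Ao = 0.9518

0.9518


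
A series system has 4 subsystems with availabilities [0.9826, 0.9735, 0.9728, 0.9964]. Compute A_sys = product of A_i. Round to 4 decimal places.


Subsystems: [0.9826, 0.9735, 0.9728, 0.9964]
After subsystem 1 (A=0.9826): product = 0.9826
After subsystem 2 (A=0.9735): product = 0.9566
After subsystem 3 (A=0.9728): product = 0.9305
After subsystem 4 (A=0.9964): product = 0.9272
A_sys = 0.9272

0.9272


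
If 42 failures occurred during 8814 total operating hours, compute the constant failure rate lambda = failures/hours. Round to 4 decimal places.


failures = 42
total_hours = 8814
lambda = 42 / 8814
lambda = 0.0048

0.0048


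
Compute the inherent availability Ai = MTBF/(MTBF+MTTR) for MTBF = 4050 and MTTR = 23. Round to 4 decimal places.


MTBF = 4050
MTTR = 23
MTBF + MTTR = 4073
Ai = 4050 / 4073
Ai = 0.9944

0.9944


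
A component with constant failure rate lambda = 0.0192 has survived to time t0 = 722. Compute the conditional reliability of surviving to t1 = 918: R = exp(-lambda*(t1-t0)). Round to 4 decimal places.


lambda = 0.0192
t0 = 722, t1 = 918
t1 - t0 = 196
lambda * (t1-t0) = 0.0192 * 196 = 3.7632
R = exp(-3.7632)
R = 0.0232

0.0232


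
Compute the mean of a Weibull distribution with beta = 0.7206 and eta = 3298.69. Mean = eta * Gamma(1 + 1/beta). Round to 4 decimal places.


beta = 0.7206, eta = 3298.69
1/beta = 1.3877
1 + 1/beta = 2.3877
Gamma(2.3877) = 1.2323
Mean = 3298.69 * 1.2323
Mean = 4065.0014

4065.0014


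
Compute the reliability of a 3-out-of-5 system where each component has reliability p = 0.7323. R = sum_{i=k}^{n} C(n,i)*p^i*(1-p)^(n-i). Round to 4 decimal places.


k = 3, n = 5, p = 0.7323
i=3: C(5,3)=10 * 0.7323^3 * 0.2677^2 = 0.2814
i=4: C(5,4)=5 * 0.7323^4 * 0.2677^1 = 0.3849
i=5: C(5,5)=1 * 0.7323^5 * 0.2677^0 = 0.2106
R = sum of terms = 0.8769

0.8769


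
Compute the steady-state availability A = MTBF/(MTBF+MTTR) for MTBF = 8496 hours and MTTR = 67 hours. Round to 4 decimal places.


MTBF = 8496
MTTR = 67
MTBF + MTTR = 8563
A = 8496 / 8563
A = 0.9922

0.9922


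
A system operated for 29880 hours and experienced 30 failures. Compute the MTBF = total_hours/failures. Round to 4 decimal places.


total_hours = 29880
failures = 30
MTBF = 29880 / 30
MTBF = 996.0

996.0


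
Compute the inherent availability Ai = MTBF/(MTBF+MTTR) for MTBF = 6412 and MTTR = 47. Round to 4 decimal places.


MTBF = 6412
MTTR = 47
MTBF + MTTR = 6459
Ai = 6412 / 6459
Ai = 0.9927

0.9927


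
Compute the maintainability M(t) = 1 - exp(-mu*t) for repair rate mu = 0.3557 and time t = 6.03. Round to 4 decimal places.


mu = 0.3557, t = 6.03
mu * t = 0.3557 * 6.03 = 2.1449
exp(-2.1449) = 0.1171
M(t) = 1 - 0.1171
M(t) = 0.8829

0.8829


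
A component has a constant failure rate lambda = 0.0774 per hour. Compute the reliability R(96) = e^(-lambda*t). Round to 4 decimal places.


lambda = 0.0774
t = 96
lambda * t = 7.4304
R(t) = e^(-7.4304)
R(t) = 0.0006

0.0006


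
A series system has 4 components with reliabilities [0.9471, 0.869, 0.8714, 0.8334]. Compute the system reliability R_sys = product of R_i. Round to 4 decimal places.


Components: [0.9471, 0.869, 0.8714, 0.8334]
After component 1 (R=0.9471): product = 0.9471
After component 2 (R=0.869): product = 0.823
After component 3 (R=0.8714): product = 0.7172
After component 4 (R=0.8334): product = 0.5977
R_sys = 0.5977

0.5977


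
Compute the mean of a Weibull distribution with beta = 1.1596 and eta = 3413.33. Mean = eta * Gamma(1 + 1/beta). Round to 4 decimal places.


beta = 1.1596, eta = 3413.33
1/beta = 0.8624
1 + 1/beta = 1.8624
Gamma(1.8624) = 0.9494
Mean = 3413.33 * 0.9494
Mean = 3240.7049

3240.7049


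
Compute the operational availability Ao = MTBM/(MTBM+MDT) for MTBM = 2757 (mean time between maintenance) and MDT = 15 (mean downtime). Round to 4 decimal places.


MTBM = 2757
MDT = 15
MTBM + MDT = 2772
Ao = 2757 / 2772
Ao = 0.9946

0.9946


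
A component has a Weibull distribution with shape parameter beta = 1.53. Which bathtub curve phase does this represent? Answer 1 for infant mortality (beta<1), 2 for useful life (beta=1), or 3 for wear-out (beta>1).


beta = 1.53
Compare beta to 1:
beta < 1 => infant mortality (phase 1)
beta = 1 => useful life (phase 2)
beta > 1 => wear-out (phase 3)
Since beta = 1.53, this is wear-out (increasing failure rate)
Phase = 3

3


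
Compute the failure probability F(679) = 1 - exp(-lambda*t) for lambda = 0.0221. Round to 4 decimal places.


lambda = 0.0221, t = 679
lambda * t = 15.0059
exp(-15.0059) = 0.0
F(t) = 1 - 0.0
F(t) = 1.0

1.0


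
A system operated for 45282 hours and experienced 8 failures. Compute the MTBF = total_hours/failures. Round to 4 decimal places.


total_hours = 45282
failures = 8
MTBF = 45282 / 8
MTBF = 5660.25

5660.25


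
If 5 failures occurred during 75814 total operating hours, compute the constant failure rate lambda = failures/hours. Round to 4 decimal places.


failures = 5
total_hours = 75814
lambda = 5 / 75814
lambda = 0.0001

0.0001


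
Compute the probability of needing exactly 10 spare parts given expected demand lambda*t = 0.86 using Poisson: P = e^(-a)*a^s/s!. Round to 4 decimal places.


a = 0.86, s = 10
e^(-a) = e^(-0.86) = 0.4232
a^s = 0.86^10 = 0.2213
s! = 3628800
P = 0.4232 * 0.2213 / 3628800
P = 0.0

0.0


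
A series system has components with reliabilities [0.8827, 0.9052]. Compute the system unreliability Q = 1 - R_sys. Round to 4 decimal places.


Components: [0.8827, 0.9052]
After component 1: product = 0.8827
After component 2: product = 0.799
R_sys = 0.799
Q = 1 - 0.799 = 0.201

0.201


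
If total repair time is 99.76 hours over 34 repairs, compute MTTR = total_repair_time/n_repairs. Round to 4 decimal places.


total_repair_time = 99.76
n_repairs = 34
MTTR = 99.76 / 34
MTTR = 2.9341

2.9341


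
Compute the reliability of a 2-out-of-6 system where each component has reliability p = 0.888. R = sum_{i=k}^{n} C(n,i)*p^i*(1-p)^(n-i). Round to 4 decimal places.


k = 2, n = 6, p = 0.888
i=2: C(6,2)=15 * 0.888^2 * 0.112^4 = 0.0019
i=3: C(6,3)=20 * 0.888^3 * 0.112^3 = 0.0197
i=4: C(6,4)=15 * 0.888^4 * 0.112^2 = 0.117
i=5: C(6,5)=6 * 0.888^5 * 0.112^1 = 0.3711
i=6: C(6,6)=1 * 0.888^6 * 0.112^0 = 0.4903
R = sum of terms = 0.9999

0.9999


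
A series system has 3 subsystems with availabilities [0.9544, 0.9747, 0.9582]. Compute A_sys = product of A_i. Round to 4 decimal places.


Subsystems: [0.9544, 0.9747, 0.9582]
After subsystem 1 (A=0.9544): product = 0.9544
After subsystem 2 (A=0.9747): product = 0.9303
After subsystem 3 (A=0.9582): product = 0.8914
A_sys = 0.8914

0.8914


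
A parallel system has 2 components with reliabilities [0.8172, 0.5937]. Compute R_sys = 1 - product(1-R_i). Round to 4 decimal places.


Components: [0.8172, 0.5937]
(1 - 0.8172) = 0.1828, running product = 0.1828
(1 - 0.5937) = 0.4063, running product = 0.0743
Product of (1-R_i) = 0.0743
R_sys = 1 - 0.0743 = 0.9257

0.9257


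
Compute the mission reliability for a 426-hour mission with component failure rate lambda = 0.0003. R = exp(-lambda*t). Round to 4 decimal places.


lambda = 0.0003
mission_time = 426
lambda * t = 0.0003 * 426 = 0.1278
R = exp(-0.1278)
R = 0.88

0.88


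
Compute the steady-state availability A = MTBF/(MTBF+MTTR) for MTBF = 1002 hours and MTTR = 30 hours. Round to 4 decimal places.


MTBF = 1002
MTTR = 30
MTBF + MTTR = 1032
A = 1002 / 1032
A = 0.9709

0.9709


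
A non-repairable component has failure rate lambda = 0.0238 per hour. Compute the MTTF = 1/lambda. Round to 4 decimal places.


lambda = 0.0238
MTTF = 1 / 0.0238
MTTF = 42.0168

42.0168


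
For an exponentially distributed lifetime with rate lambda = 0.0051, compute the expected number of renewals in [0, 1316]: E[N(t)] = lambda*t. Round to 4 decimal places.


lambda = 0.0051
t = 1316
E[N(t)] = lambda * t
E[N(t)] = 0.0051 * 1316
E[N(t)] = 6.7116

6.7116


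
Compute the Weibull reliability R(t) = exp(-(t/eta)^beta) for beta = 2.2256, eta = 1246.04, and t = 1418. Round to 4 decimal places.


beta = 2.2256, eta = 1246.04, t = 1418
t/eta = 1418 / 1246.04 = 1.138
(t/eta)^beta = 1.138^2.2256 = 1.3334
R(t) = exp(-1.3334)
R(t) = 0.2636

0.2636


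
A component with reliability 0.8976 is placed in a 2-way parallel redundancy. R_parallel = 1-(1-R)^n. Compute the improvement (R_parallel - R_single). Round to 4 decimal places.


R_single = 0.8976, n = 2
1 - R_single = 0.1024
(1 - R_single)^n = 0.1024^2 = 0.0105
R_parallel = 1 - 0.0105 = 0.9895
Improvement = 0.9895 - 0.8976
Improvement = 0.0919

0.0919


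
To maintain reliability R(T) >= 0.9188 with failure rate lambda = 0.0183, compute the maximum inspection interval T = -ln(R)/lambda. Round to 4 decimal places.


R_target = 0.9188
lambda = 0.0183
-ln(0.9188) = 0.0847
T = 0.0847 / 0.0183
T = 4.6277

4.6277


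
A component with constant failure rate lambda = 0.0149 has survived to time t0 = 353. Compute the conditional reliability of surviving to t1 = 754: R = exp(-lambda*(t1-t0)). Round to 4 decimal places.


lambda = 0.0149
t0 = 353, t1 = 754
t1 - t0 = 401
lambda * (t1-t0) = 0.0149 * 401 = 5.9749
R = exp(-5.9749)
R = 0.0025

0.0025


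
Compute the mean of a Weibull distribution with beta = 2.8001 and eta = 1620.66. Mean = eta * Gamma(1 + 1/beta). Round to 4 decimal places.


beta = 2.8001, eta = 1620.66
1/beta = 0.3571
1 + 1/beta = 1.3571
Gamma(1.3571) = 0.8905
Mean = 1620.66 * 0.8905
Mean = 1443.1202

1443.1202


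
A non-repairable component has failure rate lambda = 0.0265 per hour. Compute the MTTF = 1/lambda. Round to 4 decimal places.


lambda = 0.0265
MTTF = 1 / 0.0265
MTTF = 37.7358

37.7358


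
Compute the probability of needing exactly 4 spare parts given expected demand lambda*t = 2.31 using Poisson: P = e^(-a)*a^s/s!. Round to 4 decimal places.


a = 2.31, s = 4
e^(-a) = e^(-2.31) = 0.0993
a^s = 2.31^4 = 28.474
s! = 24
P = 0.0993 * 28.474 / 24
P = 0.1178

0.1178


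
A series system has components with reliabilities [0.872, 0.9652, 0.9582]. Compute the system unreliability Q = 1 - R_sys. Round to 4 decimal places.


Components: [0.872, 0.9652, 0.9582]
After component 1: product = 0.872
After component 2: product = 0.8417
After component 3: product = 0.8065
R_sys = 0.8065
Q = 1 - 0.8065 = 0.1935

0.1935
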